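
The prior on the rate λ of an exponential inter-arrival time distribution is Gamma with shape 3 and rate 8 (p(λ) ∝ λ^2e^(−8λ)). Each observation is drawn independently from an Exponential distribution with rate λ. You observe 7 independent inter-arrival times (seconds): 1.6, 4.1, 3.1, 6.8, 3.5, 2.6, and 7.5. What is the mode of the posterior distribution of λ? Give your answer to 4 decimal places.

The Exponential(rate=λ) likelihood is ∝ λ^n e^(−λΣtᵢ). Here n = 7 and Σtᵢ = 1.6 + 4.1 + 3.1 + 6.8 + 3.5 + 2.6 + 7.5 = 29.2.
Posterior ∝ λ^2e^(−8λ) · λ^7e^(−29.2λ) = λ^9e^(−37.2λ), i.e. Gamma(10, 37.2).
Mode = (a−1)/b = 9/37.2 ≈ 0.2419.

λ̂_MAP = 0.2419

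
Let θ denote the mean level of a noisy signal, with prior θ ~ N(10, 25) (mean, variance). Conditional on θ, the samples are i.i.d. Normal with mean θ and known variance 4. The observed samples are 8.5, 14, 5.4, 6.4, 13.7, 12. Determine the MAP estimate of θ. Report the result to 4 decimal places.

n = 6; x̄ = (8.5 + 14 + 5.4 + 6.4 + 13.7 + 12)/6 = 60/6 = 10.
For a Normal prior and Normal likelihood with known variance, the posterior is Normal; its mode equals its mean, the precision-weighted average.
Prior precision 1/σ₀² = 1/25 = 0.04; data precision n/σ² = 6/4 = 1.5.
θ̂ = (0.04·10 + 1.5·10) / (0.04 + 1.5) = 15.4/1.54 = 10.0000.

θ̂_MAP = 10.0000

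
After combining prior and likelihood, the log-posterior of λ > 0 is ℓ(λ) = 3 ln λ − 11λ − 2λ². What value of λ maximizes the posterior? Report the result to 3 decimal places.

λ̂_MAP = 0.250

ℓ'(λ) = 3/λ − 11 − 4λ. Setting this to zero and multiplying by λ: 4λ² + 11λ − 3 = 0.
λ = (−11 + √(11² + 4·4·3)) / (2·4) = (−11 + √169) / 8 = (−11 + 13)/8 = 1/4.
ℓ''(λ) = −3/λ² − 4 < 0, confirming a maximum.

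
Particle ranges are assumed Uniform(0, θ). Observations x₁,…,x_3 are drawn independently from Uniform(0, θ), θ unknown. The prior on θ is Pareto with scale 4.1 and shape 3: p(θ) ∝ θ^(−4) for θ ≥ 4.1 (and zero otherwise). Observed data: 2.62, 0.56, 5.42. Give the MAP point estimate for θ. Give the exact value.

The Uniform(0, θ) likelihood is θ^(−n) for θ ≥ max(xᵢ), zero otherwise. Here max(xᵢ) = 5.42.
Posterior ∝ θ^(−4) · θ^(−3) = θ^(−7) on θ ≥ max(4.1, 5.42) = 5.42.
This density is strictly decreasing in θ, so the posterior mode lies at the lower boundary of the support.

θ̂_MAP = 5.42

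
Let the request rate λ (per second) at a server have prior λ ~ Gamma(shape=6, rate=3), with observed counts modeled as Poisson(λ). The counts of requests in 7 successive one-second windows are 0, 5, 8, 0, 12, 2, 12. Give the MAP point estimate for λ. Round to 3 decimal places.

λ̂_MAP = 4.400

Σxᵢ = 0+5+8+0+12+2+12 = 39, with n = 7.
Posterior ∝ λ^5e^(−3λ) · λ^39e^(−7λ) = λ^44e^(−10λ), i.e. Gamma(shape=45, rate=10).
The mode of a Gamma(a, b) with a ≥ 1 (shape–rate) is (a−1)/b = 44/10 ≈ 4.400.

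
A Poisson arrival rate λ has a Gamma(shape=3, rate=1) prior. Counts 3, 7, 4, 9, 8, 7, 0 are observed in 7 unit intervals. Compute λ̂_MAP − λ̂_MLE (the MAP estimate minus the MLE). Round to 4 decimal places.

Σxᵢ = 38. Posterior is Gamma(41, 8); MAP = (41−1)/8 = 40/8 ≈ 5.00000.
MLE = x̄ = 38/7 ≈ 5.42857.
Difference = 40/8 − 38/7 = -3/7 ≈ -0.4286.

MAP − MLE = -0.4286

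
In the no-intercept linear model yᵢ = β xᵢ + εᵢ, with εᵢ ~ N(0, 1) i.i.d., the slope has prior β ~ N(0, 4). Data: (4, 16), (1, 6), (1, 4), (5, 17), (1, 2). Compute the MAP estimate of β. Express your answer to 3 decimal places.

β̂_MAP = 3.638

log p(β | y) = −Σ(yᵢ − βxᵢ)²/(2·1) − β²/(2·4) + const.
Setting the derivative to zero: Σxᵢ(yᵢ − βxᵢ)/1 − β/4 = 0, so β = Σxᵢyᵢ / (Σxᵢ² + σ²/τ²).
Σxᵢyᵢ = 4·16 + 1·6 + 1·4 + 5·17 + 1·2 = 161; Σxᵢ² = 44; σ²/τ² = 0.25.
β̂_MAP = 161 / (44 + 0.25) = 161/44.25 ≈ 3.638.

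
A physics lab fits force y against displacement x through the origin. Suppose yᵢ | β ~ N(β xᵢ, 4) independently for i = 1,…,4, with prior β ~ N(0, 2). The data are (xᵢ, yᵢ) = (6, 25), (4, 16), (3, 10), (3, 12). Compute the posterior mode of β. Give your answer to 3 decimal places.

log p(β | y) = −Σ(yᵢ − βxᵢ)²/(2·4) − β²/(2·2) + const.
Setting the derivative to zero: Σxᵢ(yᵢ − βxᵢ)/4 − β/2 = 0, so β = Σxᵢyᵢ / (Σxᵢ² + σ²/τ²).
Σxᵢyᵢ = 6·25 + 4·16 + 3·10 + 3·12 = 280; Σxᵢ² = 70; σ²/τ² = 2.
β̂_MAP = 280 / (70 + 2) = 280/72 ≈ 3.889.

β̂_MAP = 3.889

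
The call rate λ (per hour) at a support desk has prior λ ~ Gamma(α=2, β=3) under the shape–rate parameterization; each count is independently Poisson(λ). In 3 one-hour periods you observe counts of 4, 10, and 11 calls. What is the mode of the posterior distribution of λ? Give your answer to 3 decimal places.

λ̂_MAP = 4.333

Σxᵢ = 4+10+11 = 25, with n = 3.
Posterior ∝ λe^(−3λ) · λ^25e^(−3λ) = λ^26e^(−6λ), i.e. Gamma(shape=27, rate=6).
The mode of a Gamma(a, b) with a ≥ 1 (shape–rate) is (a−1)/b = 26/6 ≈ 4.333.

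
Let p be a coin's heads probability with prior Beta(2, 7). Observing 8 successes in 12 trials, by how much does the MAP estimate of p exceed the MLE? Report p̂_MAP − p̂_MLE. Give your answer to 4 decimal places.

Posterior is Beta(10, 11); MAP = (10−1)/(21−2) = 9/19 ≈ 0.47368.
MLE ignores the prior: p̂_MLE = k/n = 8/12 ≈ 0.66667.
Difference = 9/19 − 8/12 = -11/57 ≈ -0.1930.

MAP − MLE = -0.1930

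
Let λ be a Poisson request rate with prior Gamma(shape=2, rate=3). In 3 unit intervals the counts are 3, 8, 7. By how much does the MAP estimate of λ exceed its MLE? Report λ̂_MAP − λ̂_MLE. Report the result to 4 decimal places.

MAP − MLE = -2.8333

Σxᵢ = 18. Posterior is Gamma(20, 6); MAP = (20−1)/6 = 19/6 ≈ 3.16667.
MLE = x̄ = 18/3 ≈ 6.00000.
Difference = 19/6 − 18/3 = -17/6 ≈ -2.8333.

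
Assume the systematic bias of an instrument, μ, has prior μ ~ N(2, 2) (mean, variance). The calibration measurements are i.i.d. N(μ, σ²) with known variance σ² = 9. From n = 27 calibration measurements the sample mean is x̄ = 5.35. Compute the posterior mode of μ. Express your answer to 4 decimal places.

n = 27, x̄ = 5.35.
For a Normal prior and Normal likelihood with known variance, the posterior is Normal; its mode equals its mean, the precision-weighted average.
Prior precision 1/σ₀² = 1/2 = 0.5; data precision n/σ² = 27/9 = 3.
μ̂ = (0.5·2 + 3·5.35) / (0.5 + 3) = 17.05/3.5 = 341/70 ≈ 4.8714.

μ̂_MAP = 4.8714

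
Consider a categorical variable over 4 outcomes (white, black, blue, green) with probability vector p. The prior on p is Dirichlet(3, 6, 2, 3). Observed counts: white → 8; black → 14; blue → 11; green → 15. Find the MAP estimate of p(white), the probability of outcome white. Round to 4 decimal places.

MAP estimate of p(white) = 0.1724

The posterior is Dirichlet(αᵢ + nᵢ) = Dirichlet(11, 20, 13, 18).
For a Dirichlet(a₁,…,a_K) with all aᵢ > 1, the mode has j-th component (aⱼ − 1)/(Σaᵢ − K).
Here Σaᵢ = 62 and K = 4, so p(white) = (11 − 1)/(62 − 4) = 10/58 ≈ 0.1724.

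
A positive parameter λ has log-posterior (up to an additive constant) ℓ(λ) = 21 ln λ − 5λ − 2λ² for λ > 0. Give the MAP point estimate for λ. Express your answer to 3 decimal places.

λ̂_MAP = 1.750

ℓ'(λ) = 21/λ − 5 − 4λ. Setting this to zero and multiplying by λ: 4λ² + 5λ − 21 = 0.
λ = (−5 + √(5² + 4·4·21)) / (2·4) = (−5 + √361) / 8 = (−5 + 19)/8 = 7/4.
ℓ''(λ) = −21/λ² − 4 < 0, confirming a maximum.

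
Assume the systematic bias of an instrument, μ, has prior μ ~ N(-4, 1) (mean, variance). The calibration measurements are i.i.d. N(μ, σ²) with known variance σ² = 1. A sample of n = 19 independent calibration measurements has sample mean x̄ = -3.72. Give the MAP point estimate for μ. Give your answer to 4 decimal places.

μ̂_MAP = -3.7340

n = 19, x̄ = -3.72.
For a Normal prior and Normal likelihood with known variance, the posterior is Normal; its mode equals its mean, the precision-weighted average.
Prior precision 1/σ₀² = 1/1 = 1; data precision n/σ² = 19/1 = 19.
μ̂ = (1·(-4) + 19·(-3.72)) / (1 + 19) = (-74.68)/20 = -3.7340.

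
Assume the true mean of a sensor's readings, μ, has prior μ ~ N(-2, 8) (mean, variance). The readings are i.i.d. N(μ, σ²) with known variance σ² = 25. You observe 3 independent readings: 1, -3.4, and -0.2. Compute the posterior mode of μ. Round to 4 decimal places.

n = 3; x̄ = (1 + (-3.4) + (-0.2))/3 = -2.6/3 = -13/15 ≈ -0.8667.
For a Normal prior and Normal likelihood with known variance, the posterior is Normal; its mode equals its mean, the precision-weighted average.
Prior precision 1/σ₀² = 1/8 = 0.125; data precision n/σ² = 3/25 = 0.12.
μ̂ = (0.125·(-2) + 0.12·(-13/15)) / (0.125 + 0.12) = (-0.354)/0.245 = -354/245 ≈ -1.4449.

μ̂_MAP = -1.4449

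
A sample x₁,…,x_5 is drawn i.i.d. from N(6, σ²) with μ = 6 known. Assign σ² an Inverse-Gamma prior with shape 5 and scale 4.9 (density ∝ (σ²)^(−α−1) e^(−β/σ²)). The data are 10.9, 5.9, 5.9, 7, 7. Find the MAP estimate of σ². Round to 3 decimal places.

σ̂²_MAP = 2.108

Sum of squared deviations about the known mean: SS = (10.9−6)² + (5.9−6)² + (5.9−6)² + (7−6)² + (7−6)² = 26.03.
The Normal likelihood contributes (σ²)^(−n/2) exp(−SS/(2σ²)), so the posterior is Inverse-Gamma(α + n/2, β + SS/2) = Inverse-Gamma(7.5, 17.915).
The mode of Inverse-Gamma(a, b) is b/(a+1) = 17.915/8.5 ≈ 2.108.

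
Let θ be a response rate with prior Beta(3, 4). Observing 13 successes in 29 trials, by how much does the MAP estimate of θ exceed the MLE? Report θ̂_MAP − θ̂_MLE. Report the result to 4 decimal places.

Posterior is Beta(16, 20); MAP = (16−1)/(36−2) = 15/34 ≈ 0.44118.
MLE ignores the prior: θ̂_MLE = k/n = 13/29 ≈ 0.44828.
Difference = 15/34 − 13/29 = -7/986 ≈ -0.0071.

MAP − MLE = -0.0071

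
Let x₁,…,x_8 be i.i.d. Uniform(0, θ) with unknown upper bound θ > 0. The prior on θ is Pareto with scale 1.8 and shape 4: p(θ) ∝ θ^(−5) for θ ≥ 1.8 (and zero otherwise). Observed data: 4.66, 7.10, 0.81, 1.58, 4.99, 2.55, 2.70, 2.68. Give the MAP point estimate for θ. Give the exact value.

The Uniform(0, θ) likelihood is θ^(−n) for θ ≥ max(xᵢ), zero otherwise. Here max(xᵢ) = 7.10.
Posterior ∝ θ^(−5) · θ^(−8) = θ^(−13) on θ ≥ max(1.8, 7.10) = 7.10.
This density is strictly decreasing in θ, so the posterior mode lies at the lower boundary of the support.

θ̂_MAP = 7.10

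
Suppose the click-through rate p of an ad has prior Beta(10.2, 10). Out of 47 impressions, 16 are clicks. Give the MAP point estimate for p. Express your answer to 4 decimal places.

Prior: Beta(10.2, 10).
Data: 16 successes in 47 trials. The binomial likelihood contributes p^16(1−p)^31, so the posterior is Beta(10.2+16, 10+31) = Beta(26.2, 41).
For Beta(a, b) with a, b > 1 the mode is (a−1)/(a+b−2) = 25.2/65.2 ≈ 0.3865.

p̂_MAP = 0.3865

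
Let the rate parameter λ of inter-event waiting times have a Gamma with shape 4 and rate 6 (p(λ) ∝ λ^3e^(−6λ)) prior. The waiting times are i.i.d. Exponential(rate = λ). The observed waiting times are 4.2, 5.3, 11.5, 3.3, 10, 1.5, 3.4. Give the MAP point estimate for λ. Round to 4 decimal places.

The Exponential(rate=λ) likelihood is ∝ λ^n e^(−λΣtᵢ). Here n = 7 and Σtᵢ = 4.2 + 5.3 + 11.5 + 3.3 + 10 + 1.5 + 3.4 = 39.2.
Posterior ∝ λ^3e^(−6λ) · λ^7e^(−39.2λ) = λ^10e^(−45.2λ), i.e. Gamma(11, 45.2).
Mode = (a−1)/b = 10/45.2 ≈ 0.2212.

λ̂_MAP = 0.2212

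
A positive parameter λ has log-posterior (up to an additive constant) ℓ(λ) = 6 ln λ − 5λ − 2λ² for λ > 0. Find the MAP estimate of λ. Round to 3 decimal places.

λ̂_MAP = 0.750

ℓ'(λ) = 6/λ − 5 − 4λ. Setting this to zero and multiplying by λ: 4λ² + 5λ − 6 = 0.
λ = (−5 + √(5² + 4·4·6)) / (2·4) = (−5 + √121) / 8 = (−5 + 11)/8 = 3/4.
ℓ''(λ) = −6/λ² − 4 < 0, confirming a maximum.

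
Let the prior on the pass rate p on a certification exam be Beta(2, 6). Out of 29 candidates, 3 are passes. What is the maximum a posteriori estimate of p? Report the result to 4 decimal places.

p̂_MAP = 0.1143

Prior: Beta(2, 6).
Data: 3 successes in 29 trials. The binomial likelihood contributes p^3(1−p)^26, so the posterior is Beta(2+3, 6+26) = Beta(5, 32).
For Beta(a, b) with a, b > 1 the mode is (a−1)/(a+b−2) = 4/35 ≈ 0.1143.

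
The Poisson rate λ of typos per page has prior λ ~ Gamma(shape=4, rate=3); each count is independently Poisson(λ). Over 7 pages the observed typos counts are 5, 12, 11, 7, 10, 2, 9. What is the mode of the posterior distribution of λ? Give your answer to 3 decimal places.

Σxᵢ = 5+12+11+7+10+2+9 = 56, with n = 7.
Posterior ∝ λ^3e^(−3λ) · λ^56e^(−7λ) = λ^59e^(−10λ), i.e. Gamma(shape=60, rate=10).
The mode of a Gamma(a, b) with a ≥ 1 (shape–rate) is (a−1)/b = 59/10 ≈ 5.900.

λ̂_MAP = 5.900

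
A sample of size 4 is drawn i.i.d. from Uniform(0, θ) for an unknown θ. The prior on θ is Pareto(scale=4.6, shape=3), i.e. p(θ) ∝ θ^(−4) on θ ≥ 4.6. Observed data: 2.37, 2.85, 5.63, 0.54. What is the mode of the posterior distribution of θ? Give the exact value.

θ̂_MAP = 5.63

The Uniform(0, θ) likelihood is θ^(−n) for θ ≥ max(xᵢ), zero otherwise. Here max(xᵢ) = 5.63.
Posterior ∝ θ^(−4) · θ^(−4) = θ^(−8) on θ ≥ max(4.6, 5.63) = 5.63.
This density is strictly decreasing in θ, so the posterior mode lies at the lower boundary of the support.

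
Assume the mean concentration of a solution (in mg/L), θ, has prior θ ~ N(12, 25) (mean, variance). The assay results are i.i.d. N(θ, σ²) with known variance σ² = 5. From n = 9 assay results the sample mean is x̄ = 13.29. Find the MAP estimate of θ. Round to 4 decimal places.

θ̂_MAP = 13.2620

n = 9, x̄ = 13.29.
For a Normal prior and Normal likelihood with known variance, the posterior is Normal; its mode equals its mean, the precision-weighted average.
Prior precision 1/σ₀² = 1/25 = 0.04; data precision n/σ² = 9/5 = 1.8.
θ̂ = (0.04·12 + 1.8·13.29) / (0.04 + 1.8) = 24.402/1.84 = 12201/920 ≈ 13.2620.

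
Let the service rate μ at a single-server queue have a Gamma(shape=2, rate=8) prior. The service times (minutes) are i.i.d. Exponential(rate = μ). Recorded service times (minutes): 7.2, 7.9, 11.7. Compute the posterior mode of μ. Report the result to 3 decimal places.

The Exponential(rate=μ) likelihood is ∝ μ^n e^(−μΣtᵢ). Here n = 3 and Σtᵢ = 7.2 + 7.9 + 11.7 = 26.8.
Posterior ∝ μe^(−8μ) · μ^3e^(−26.8μ) = μ^4e^(−34.8μ), i.e. Gamma(5, 34.8).
Mode = (a−1)/b = 4/34.8 ≈ 0.115.

μ̂_MAP = 0.115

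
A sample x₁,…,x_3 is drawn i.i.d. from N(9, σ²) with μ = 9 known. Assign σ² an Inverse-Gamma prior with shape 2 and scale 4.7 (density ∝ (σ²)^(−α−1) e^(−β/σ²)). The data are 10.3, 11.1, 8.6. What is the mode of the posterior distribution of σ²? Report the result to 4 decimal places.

Sum of squared deviations about the known mean: SS = (10.3−9)² + (11.1−9)² + (8.6−9)² = 6.26.
The Normal likelihood contributes (σ²)^(−n/2) exp(−SS/(2σ²)), so the posterior is Inverse-Gamma(α + n/2, β + SS/2) = Inverse-Gamma(3.5, 7.83).
The mode of Inverse-Gamma(a, b) is b/(a+1) = 7.83/4.5 ≈ 1.7400.

σ̂²_MAP = 1.7400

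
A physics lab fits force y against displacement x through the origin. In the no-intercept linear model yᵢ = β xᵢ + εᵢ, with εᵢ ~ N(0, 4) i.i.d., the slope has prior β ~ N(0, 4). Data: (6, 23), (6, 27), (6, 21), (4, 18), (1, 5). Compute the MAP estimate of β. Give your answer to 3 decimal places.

log p(β | y) = −Σ(yᵢ − βxᵢ)²/(2·4) − β²/(2·4) + const.
Setting the derivative to zero: Σxᵢ(yᵢ − βxᵢ)/4 − β/4 = 0, so β = Σxᵢyᵢ / (Σxᵢ² + σ²/τ²).
Σxᵢyᵢ = 6·23 + 6·27 + 6·21 + 4·18 + 1·5 = 503; Σxᵢ² = 125; σ²/τ² = 1.
β̂_MAP = 503 / (125 + 1) = 503/126 ≈ 3.992.

β̂_MAP = 3.992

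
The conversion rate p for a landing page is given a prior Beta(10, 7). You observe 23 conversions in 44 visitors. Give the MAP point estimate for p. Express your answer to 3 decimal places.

p̂_MAP = 0.542

Prior: Beta(10, 7).
Data: 23 successes in 44 trials. The binomial likelihood contributes p^23(1−p)^21, so the posterior is Beta(10+23, 7+21) = Beta(33, 28).
For Beta(a, b) with a, b > 1 the mode is (a−1)/(a+b−2) = 32/59 ≈ 0.542.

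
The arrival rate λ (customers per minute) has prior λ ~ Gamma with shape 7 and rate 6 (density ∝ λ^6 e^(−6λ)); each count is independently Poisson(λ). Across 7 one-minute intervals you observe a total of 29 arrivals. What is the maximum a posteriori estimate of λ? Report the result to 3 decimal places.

λ̂_MAP = 2.692

Σxᵢ = 29, n = 7.
Posterior ∝ λ^6e^(−6λ) · λ^29e^(−7λ) = λ^35e^(−13λ), i.e. Gamma(shape=36, rate=13).
The mode of a Gamma(a, b) with a ≥ 1 (shape–rate) is (a−1)/b = 35/13 ≈ 2.692.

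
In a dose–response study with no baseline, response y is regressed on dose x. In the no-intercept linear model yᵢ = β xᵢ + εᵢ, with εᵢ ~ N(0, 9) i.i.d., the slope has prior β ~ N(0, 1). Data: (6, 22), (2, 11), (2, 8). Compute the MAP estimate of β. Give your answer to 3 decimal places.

β̂_MAP = 3.208

log p(β | y) = −Σ(yᵢ − βxᵢ)²/(2·9) − β²/(2·1) + const.
Setting the derivative to zero: Σxᵢ(yᵢ − βxᵢ)/9 − β/1 = 0, so β = Σxᵢyᵢ / (Σxᵢ² + σ²/τ²).
Σxᵢyᵢ = 6·22 + 2·11 + 2·8 = 170; Σxᵢ² = 44; σ²/τ² = 9.
β̂_MAP = 170 / (44 + 9) = 170/53 ≈ 3.208.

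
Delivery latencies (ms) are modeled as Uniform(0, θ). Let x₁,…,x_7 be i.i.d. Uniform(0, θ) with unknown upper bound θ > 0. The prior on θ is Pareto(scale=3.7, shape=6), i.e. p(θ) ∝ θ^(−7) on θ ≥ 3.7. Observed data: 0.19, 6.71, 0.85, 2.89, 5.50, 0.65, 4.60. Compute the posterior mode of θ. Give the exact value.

θ̂_MAP = 6.71

The Uniform(0, θ) likelihood is θ^(−n) for θ ≥ max(xᵢ), zero otherwise. Here max(xᵢ) = 6.71.
Posterior ∝ θ^(−7) · θ^(−7) = θ^(−14) on θ ≥ max(3.7, 6.71) = 6.71.
This density is strictly decreasing in θ, so the posterior mode lies at the lower boundary of the support.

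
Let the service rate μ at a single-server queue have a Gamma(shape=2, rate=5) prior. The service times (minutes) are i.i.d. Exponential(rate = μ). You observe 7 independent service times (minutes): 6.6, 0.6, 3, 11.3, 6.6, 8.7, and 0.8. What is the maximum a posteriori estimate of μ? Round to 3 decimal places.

The Exponential(rate=μ) likelihood is ∝ μ^n e^(−μΣtᵢ). Here n = 7 and Σtᵢ = 6.6 + 0.6 + 3 + 11.3 + 6.6 + 8.7 + 0.8 = 37.6.
Posterior ∝ μe^(−5μ) · μ^7e^(−37.6μ) = μ^8e^(−42.6μ), i.e. Gamma(9, 42.6).
Mode = (a−1)/b = 8/42.6 ≈ 0.188.

μ̂_MAP = 0.188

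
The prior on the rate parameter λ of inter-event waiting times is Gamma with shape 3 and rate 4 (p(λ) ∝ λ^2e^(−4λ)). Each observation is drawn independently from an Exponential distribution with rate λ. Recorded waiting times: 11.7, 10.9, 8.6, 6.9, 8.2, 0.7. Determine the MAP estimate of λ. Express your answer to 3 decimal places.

λ̂_MAP = 0.157

The Exponential(rate=λ) likelihood is ∝ λ^n e^(−λΣtᵢ). Here n = 6 and Σtᵢ = 11.7 + 10.9 + 8.6 + 6.9 + 8.2 + 0.7 = 47.
Posterior ∝ λ^2e^(−4λ) · λ^6e^(−47λ) = λ^8e^(−51λ), i.e. Gamma(9, 51).
Mode = (a−1)/b = 8/51 ≈ 0.157.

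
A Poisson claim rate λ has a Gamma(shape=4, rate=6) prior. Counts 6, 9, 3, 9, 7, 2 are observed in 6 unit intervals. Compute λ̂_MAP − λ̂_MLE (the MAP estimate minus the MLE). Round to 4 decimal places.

MAP − MLE = -2.7500

Σxᵢ = 36. Posterior is Gamma(40, 12); MAP = (40−1)/12 = 39/12 ≈ 3.25000.
MLE = x̄ = 36/6 ≈ 6.00000.
Difference = 39/12 − 36/6 = -11/4 ≈ -2.7500.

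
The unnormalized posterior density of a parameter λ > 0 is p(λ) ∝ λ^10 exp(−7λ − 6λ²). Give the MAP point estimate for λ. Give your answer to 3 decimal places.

ℓ'(λ) = 10/λ − 7 − 12λ. Setting this to zero and multiplying by λ: 12λ² + 7λ − 10 = 0.
λ = (−7 + √(7² + 4·12·10)) / (2·12) = (−7 + √529) / 24 = (−7 + 23)/24 = 2/3.
ℓ''(λ) = −10/λ² − 12 < 0, confirming a maximum.

λ̂_MAP = 0.667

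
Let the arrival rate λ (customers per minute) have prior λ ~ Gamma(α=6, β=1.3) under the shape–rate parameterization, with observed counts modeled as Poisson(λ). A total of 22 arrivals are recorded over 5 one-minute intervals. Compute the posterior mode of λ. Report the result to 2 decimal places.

Σxᵢ = 22, n = 5.
Posterior ∝ λ^5e^(−1.3λ) · λ^22e^(−5λ) = λ^27e^(−6.3λ), i.e. Gamma(shape=28, rate=6.3).
The mode of a Gamma(a, b) with a ≥ 1 (shape–rate) is (a−1)/b = 27/6.3 ≈ 4.29.

λ̂_MAP = 4.29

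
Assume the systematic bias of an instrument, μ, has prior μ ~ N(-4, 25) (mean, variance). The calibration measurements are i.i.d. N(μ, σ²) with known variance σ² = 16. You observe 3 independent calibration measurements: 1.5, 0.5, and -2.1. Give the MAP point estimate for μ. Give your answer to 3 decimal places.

n = 3; x̄ = (1.5 + 0.5 + (-2.1))/3 = -0.1/3 = -1/30 ≈ -0.0333.
For a Normal prior and Normal likelihood with known variance, the posterior is Normal; its mode equals its mean, the precision-weighted average.
Prior precision 1/σ₀² = 1/25 = 0.04; data precision n/σ² = 3/16 = 0.1875.
μ̂ = (0.04·(-4) + 0.1875·(-1/30)) / (0.04 + 0.1875) = (-0.16625)/0.2275 = -19/26 ≈ -0.731.

μ̂_MAP = -0.731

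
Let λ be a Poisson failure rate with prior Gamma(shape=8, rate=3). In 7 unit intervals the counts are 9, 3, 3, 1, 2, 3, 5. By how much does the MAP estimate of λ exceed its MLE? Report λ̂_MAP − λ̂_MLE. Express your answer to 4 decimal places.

Σxᵢ = 26. Posterior is Gamma(34, 10); MAP = (34−1)/10 = 33/10 ≈ 3.30000.
MLE = x̄ = 26/7 ≈ 3.71429.
Difference = 33/10 − 26/7 = -29/70 ≈ -0.4143.

MAP − MLE = -0.4143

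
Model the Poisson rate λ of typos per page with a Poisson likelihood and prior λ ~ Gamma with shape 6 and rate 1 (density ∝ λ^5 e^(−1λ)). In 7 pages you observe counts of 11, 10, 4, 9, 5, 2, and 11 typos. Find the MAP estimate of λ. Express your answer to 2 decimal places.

λ̂_MAP = 7.13

Σxᵢ = 11+10+4+9+5+2+11 = 52, with n = 7.
Posterior ∝ λ^5e^(−1λ) · λ^52e^(−7λ) = λ^57e^(−8λ), i.e. Gamma(shape=58, rate=8).
The mode of a Gamma(a, b) with a ≥ 1 (shape–rate) is (a−1)/b = 57/8 ≈ 7.13.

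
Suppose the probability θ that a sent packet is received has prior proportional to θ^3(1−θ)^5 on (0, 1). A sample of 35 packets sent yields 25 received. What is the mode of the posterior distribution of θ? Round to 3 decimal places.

θ̂_MAP = 0.651

The prior density ∝ θ^3(1−θ)^5 is the kernel of Beta(4, 6).
Data: 25 successes in 35 trials. The binomial likelihood contributes θ^25(1−θ)^10, so the posterior is Beta(4+25, 6+10) = Beta(29, 16).
For Beta(a, b) with a, b > 1 the mode is (a−1)/(a+b−2) = 28/43 ≈ 0.651.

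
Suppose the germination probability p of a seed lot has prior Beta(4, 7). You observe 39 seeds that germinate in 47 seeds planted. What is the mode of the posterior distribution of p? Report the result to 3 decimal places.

p̂_MAP = 0.750

Prior: Beta(4, 7).
Data: 39 successes in 47 trials. The binomial likelihood contributes p^39(1−p)^8, so the posterior is Beta(4+39, 7+8) = Beta(43, 15).
For Beta(a, b) with a, b > 1 the mode is (a−1)/(a+b−2) = 42/56 ≈ 0.750.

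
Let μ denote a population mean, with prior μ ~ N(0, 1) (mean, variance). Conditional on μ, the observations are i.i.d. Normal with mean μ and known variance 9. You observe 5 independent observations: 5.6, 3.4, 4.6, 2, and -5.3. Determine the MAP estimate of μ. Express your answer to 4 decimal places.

μ̂_MAP = 0.7357

n = 5; x̄ = (5.6 + 3.4 + 4.6 + 2 + (-5.3))/5 = 10.3/5 = 2.06.
For a Normal prior and Normal likelihood with known variance, the posterior is Normal; its mode equals its mean, the precision-weighted average.
Prior precision 1/σ₀² = 1/1 = 1; data precision n/σ² = 5/9.
μ̂ = (1·0 + (5/9)·2.06) / (1 + 5/9) = (103/90)/(14/9) = 103/140 ≈ 0.7357.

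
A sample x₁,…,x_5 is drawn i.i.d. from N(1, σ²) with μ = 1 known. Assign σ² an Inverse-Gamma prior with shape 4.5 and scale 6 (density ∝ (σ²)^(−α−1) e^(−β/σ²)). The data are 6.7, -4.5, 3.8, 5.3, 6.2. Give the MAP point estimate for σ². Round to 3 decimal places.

σ̂²_MAP = 8.007

Sum of squared deviations about the known mean: SS = (6.7−1)² + (-4.5−1)² + (3.8−1)² + (5.3−1)² + (6.2−1)² = 116.11.
The Normal likelihood contributes (σ²)^(−n/2) exp(−SS/(2σ²)), so the posterior is Inverse-Gamma(α + n/2, β + SS/2) = Inverse-Gamma(7, 64.055).
The mode of Inverse-Gamma(a, b) is b/(a+1) = 64.055/8 ≈ 8.007.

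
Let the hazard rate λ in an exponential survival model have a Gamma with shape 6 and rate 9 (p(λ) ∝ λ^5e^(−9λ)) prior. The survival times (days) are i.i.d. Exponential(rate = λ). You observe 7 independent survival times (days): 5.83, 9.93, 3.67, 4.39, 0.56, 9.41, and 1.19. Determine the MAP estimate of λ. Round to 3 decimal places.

λ̂_MAP = 0.273

The Exponential(rate=λ) likelihood is ∝ λ^n e^(−λΣtᵢ). Here n = 7 and Σtᵢ = 5.83 + 9.93 + 3.67 + 4.39 + 0.56 + 9.41 + 1.19 = 34.98.
Posterior ∝ λ^5e^(−9λ) · λ^7e^(−34.98λ) = λ^12e^(−43.98λ), i.e. Gamma(13, 43.98).
Mode = (a−1)/b = 12/43.98 ≈ 0.273.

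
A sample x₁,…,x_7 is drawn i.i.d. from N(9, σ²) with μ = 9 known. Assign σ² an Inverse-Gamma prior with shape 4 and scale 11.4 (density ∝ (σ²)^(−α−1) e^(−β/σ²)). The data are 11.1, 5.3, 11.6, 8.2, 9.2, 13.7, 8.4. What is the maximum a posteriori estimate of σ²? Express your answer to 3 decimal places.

Sum of squared deviations about the known mean: SS = (11.1−9)² + (5.3−9)² + (11.6−9)² + (8.2−9)² + (9.2−9)² + (13.7−9)² + (8.4−9)² = 47.99.
The Normal likelihood contributes (σ²)^(−n/2) exp(−SS/(2σ²)), so the posterior is Inverse-Gamma(α + n/2, β + SS/2) = Inverse-Gamma(7.5, 35.395).
The mode of Inverse-Gamma(a, b) is b/(a+1) = 35.395/8.5 ≈ 4.164.

σ̂²_MAP = 4.164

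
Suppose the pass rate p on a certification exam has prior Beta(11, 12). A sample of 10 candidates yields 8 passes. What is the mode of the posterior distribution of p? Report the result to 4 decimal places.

p̂_MAP = 0.5806

Prior: Beta(11, 12).
Data: 8 successes in 10 trials. The binomial likelihood contributes p^8(1−p)^2, so the posterior is Beta(11+8, 12+2) = Beta(19, 14).
For Beta(a, b) with a, b > 1 the mode is (a−1)/(a+b−2) = 18/31 ≈ 0.5806.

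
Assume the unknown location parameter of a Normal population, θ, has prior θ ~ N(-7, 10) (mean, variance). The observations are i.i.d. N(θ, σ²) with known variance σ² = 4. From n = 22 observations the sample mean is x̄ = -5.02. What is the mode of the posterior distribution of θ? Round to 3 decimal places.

θ̂_MAP = -5.055

n = 22, x̄ = -5.02.
For a Normal prior and Normal likelihood with known variance, the posterior is Normal; its mode equals its mean, the precision-weighted average.
Prior precision 1/σ₀² = 1/10 = 0.1; data precision n/σ² = 22/4 = 5.5.
θ̂ = (0.1·(-7) + 5.5·(-5.02)) / (0.1 + 5.5) = (-28.31)/5.6 = -2831/560 ≈ -5.055.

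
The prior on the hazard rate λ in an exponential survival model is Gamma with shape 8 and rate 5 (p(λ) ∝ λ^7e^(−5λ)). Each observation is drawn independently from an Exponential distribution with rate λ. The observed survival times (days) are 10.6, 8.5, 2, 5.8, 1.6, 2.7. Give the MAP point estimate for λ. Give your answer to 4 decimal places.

λ̂_MAP = 0.3591

The Exponential(rate=λ) likelihood is ∝ λ^n e^(−λΣtᵢ). Here n = 6 and Σtᵢ = 10.6 + 8.5 + 2 + 5.8 + 1.6 + 2.7 = 31.2.
Posterior ∝ λ^7e^(−5λ) · λ^6e^(−31.2λ) = λ^13e^(−36.2λ), i.e. Gamma(14, 36.2).
Mode = (a−1)/b = 13/36.2 ≈ 0.3591.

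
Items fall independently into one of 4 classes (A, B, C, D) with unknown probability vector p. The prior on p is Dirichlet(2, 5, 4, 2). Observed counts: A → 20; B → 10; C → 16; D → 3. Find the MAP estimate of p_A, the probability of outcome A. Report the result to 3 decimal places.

The posterior is Dirichlet(αᵢ + nᵢ) = Dirichlet(22, 15, 20, 5).
For a Dirichlet(a₁,…,a_K) with all aᵢ > 1, the mode has j-th component (aⱼ − 1)/(Σaᵢ − K).
Here Σaᵢ = 62 and K = 4, so p_A = (22 − 1)/(62 − 4) = 21/58 ≈ 0.362.

MAP estimate of p_A = 0.362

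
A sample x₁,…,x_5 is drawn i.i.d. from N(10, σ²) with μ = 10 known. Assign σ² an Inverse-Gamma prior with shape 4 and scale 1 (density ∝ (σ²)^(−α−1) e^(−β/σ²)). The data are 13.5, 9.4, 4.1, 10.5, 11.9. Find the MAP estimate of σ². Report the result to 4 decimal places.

Sum of squared deviations about the known mean: SS = (13.5−10)² + (9.4−10)² + (4.1−10)² + (10.5−10)² + (11.9−10)² = 51.28.
The Normal likelihood contributes (σ²)^(−n/2) exp(−SS/(2σ²)), so the posterior is Inverse-Gamma(α + n/2, β + SS/2) = Inverse-Gamma(6.5, 26.64).
The mode of Inverse-Gamma(a, b) is b/(a+1) = 26.64/7.5 ≈ 3.5520.

σ̂²_MAP = 3.5520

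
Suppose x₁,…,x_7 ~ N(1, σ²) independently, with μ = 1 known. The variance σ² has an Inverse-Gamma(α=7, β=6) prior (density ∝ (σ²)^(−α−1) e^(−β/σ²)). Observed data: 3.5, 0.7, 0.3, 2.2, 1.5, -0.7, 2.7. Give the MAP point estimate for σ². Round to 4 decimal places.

σ̂²_MAP = 1.1435

Sum of squared deviations about the known mean: SS = (3.5−1)² + (0.7−1)² + (0.3−1)² + (2.2−1)² + (1.5−1)² + (-0.7−1)² + (2.7−1)² = 14.3.
The Normal likelihood contributes (σ²)^(−n/2) exp(−SS/(2σ²)), so the posterior is Inverse-Gamma(α + n/2, β + SS/2) = Inverse-Gamma(10.5, 13.15).
The mode of Inverse-Gamma(a, b) is b/(a+1) = 13.15/11.5 ≈ 1.1435.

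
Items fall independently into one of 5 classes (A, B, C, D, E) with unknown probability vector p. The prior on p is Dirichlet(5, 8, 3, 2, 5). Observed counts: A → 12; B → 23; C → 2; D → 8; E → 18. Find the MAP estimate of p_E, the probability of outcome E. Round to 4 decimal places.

MAP estimate of p_E = 0.2716

The posterior is Dirichlet(αᵢ + nᵢ) = Dirichlet(17, 31, 5, 10, 23).
For a Dirichlet(a₁,…,a_K) with all aᵢ > 1, the mode has j-th component (aⱼ − 1)/(Σaᵢ − K).
Here Σaᵢ = 86 and K = 5, so p_E = (23 − 1)/(86 − 5) = 22/81 ≈ 0.2716.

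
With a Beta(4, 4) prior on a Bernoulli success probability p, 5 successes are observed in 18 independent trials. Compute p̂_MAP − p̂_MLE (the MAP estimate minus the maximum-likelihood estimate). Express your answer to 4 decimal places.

Posterior is Beta(9, 17); MAP = (9−1)/(26−2) = 8/24 ≈ 0.33333.
MLE ignores the prior: p̂_MLE = k/n = 5/18 ≈ 0.27778.
Difference = 8/24 − 5/18 = 1/18 ≈ 0.0556.

MAP − MLE = 0.0556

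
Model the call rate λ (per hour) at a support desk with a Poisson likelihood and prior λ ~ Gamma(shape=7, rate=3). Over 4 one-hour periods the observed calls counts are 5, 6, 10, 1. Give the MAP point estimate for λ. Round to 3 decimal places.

Σxᵢ = 5+6+10+1 = 22, with n = 4.
Posterior ∝ λ^6e^(−3λ) · λ^22e^(−4λ) = λ^28e^(−7λ), i.e. Gamma(shape=29, rate=7).
The mode of a Gamma(a, b) with a ≥ 1 (shape–rate) is (a−1)/b = 28/7 ≈ 4.000.

λ̂_MAP = 4.000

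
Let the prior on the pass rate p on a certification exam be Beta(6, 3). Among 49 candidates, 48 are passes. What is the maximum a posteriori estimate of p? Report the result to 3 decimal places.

Prior: Beta(6, 3).
Data: 48 successes in 49 trials. The binomial likelihood contributes p^48(1−p)^1, so the posterior is Beta(6+48, 3+1) = Beta(54, 4).
For Beta(a, b) with a, b > 1 the mode is (a−1)/(a+b−2) = 53/56 ≈ 0.946.

p̂_MAP = 0.946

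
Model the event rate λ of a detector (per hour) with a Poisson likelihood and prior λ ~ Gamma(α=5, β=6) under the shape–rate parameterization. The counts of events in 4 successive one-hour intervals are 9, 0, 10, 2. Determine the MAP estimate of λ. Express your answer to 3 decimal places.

Σxᵢ = 9+0+10+2 = 21, with n = 4.
Posterior ∝ λ^4e^(−6λ) · λ^21e^(−4λ) = λ^25e^(−10λ), i.e. Gamma(shape=26, rate=10).
The mode of a Gamma(a, b) with a ≥ 1 (shape–rate) is (a−1)/b = 25/10 ≈ 2.500.

λ̂_MAP = 2.500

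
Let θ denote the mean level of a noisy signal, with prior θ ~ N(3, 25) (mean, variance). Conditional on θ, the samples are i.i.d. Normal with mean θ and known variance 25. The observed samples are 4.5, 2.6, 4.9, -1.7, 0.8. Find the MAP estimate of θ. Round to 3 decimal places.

n = 5; x̄ = (4.5 + 2.6 + 4.9 + (-1.7) + 0.8)/5 = 11.1/5 = 2.22.
For a Normal prior and Normal likelihood with known variance, the posterior is Normal; its mode equals its mean, the precision-weighted average.
Prior precision 1/σ₀² = 1/25 = 0.04; data precision n/σ² = 5/25 = 0.2.
θ̂ = (0.04·3 + 0.2·2.22) / (0.04 + 0.2) = 0.564/0.24 = 2.350.

θ̂_MAP = 2.350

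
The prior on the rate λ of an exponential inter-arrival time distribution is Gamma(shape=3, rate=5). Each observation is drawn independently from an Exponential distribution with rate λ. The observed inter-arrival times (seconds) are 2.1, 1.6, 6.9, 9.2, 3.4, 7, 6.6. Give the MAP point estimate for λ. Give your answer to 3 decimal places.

λ̂_MAP = 0.215

The Exponential(rate=λ) likelihood is ∝ λ^n e^(−λΣtᵢ). Here n = 7 and Σtᵢ = 2.1 + 1.6 + 6.9 + 9.2 + 3.4 + 7 + 6.6 = 36.8.
Posterior ∝ λ^2e^(−5λ) · λ^7e^(−36.8λ) = λ^9e^(−41.8λ), i.e. Gamma(10, 41.8).
Mode = (a−1)/b = 9/41.8 ≈ 0.215.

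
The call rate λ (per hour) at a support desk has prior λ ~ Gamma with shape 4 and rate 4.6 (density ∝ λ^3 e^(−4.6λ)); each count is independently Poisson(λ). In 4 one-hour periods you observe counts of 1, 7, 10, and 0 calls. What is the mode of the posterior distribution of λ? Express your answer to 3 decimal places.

Σxᵢ = 1+7+10+0 = 18, with n = 4.
Posterior ∝ λ^3e^(−4.6λ) · λ^18e^(−4λ) = λ^21e^(−8.6λ), i.e. Gamma(shape=22, rate=8.6).
The mode of a Gamma(a, b) with a ≥ 1 (shape–rate) is (a−1)/b = 21/8.6 ≈ 2.442.

λ̂_MAP = 2.442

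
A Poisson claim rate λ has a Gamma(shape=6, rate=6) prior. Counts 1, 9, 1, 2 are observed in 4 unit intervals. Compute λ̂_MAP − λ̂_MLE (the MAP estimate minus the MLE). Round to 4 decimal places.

Σxᵢ = 13. Posterior is Gamma(19, 10); MAP = (19−1)/10 = 18/10 ≈ 1.80000.
MLE = x̄ = 13/4 ≈ 3.25000.
Difference = 18/10 − 13/4 = -29/20 ≈ -1.4500.

MAP − MLE = -1.4500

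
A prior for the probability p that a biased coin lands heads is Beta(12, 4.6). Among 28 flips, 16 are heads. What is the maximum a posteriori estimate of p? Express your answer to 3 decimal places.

p̂_MAP = 0.634

Prior: Beta(12, 4.6).
Data: 16 successes in 28 trials. The binomial likelihood contributes p^16(1−p)^12, so the posterior is Beta(12+16, 4.6+12) = Beta(28, 16.6).
For Beta(a, b) with a, b > 1 the mode is (a−1)/(a+b−2) = 27/42.6 ≈ 0.634.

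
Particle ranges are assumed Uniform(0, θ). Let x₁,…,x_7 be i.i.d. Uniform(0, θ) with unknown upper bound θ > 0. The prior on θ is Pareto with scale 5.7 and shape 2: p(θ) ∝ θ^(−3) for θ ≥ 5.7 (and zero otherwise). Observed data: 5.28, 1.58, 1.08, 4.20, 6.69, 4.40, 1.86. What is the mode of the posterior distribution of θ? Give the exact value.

θ̂_MAP = 6.69

The Uniform(0, θ) likelihood is θ^(−n) for θ ≥ max(xᵢ), zero otherwise. Here max(xᵢ) = 6.69.
Posterior ∝ θ^(−3) · θ^(−7) = θ^(−10) on θ ≥ max(5.7, 6.69) = 6.69.
This density is strictly decreasing in θ, so the posterior mode lies at the lower boundary of the support.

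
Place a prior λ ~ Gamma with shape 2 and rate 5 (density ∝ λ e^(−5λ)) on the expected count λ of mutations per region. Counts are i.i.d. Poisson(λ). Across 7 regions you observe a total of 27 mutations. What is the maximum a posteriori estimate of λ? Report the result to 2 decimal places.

Σxᵢ = 27, n = 7.
Posterior ∝ λe^(−5λ) · λ^27e^(−7λ) = λ^28e^(−12λ), i.e. Gamma(shape=29, rate=12).
The mode of a Gamma(a, b) with a ≥ 1 (shape–rate) is (a−1)/b = 28/12 ≈ 2.33.

λ̂_MAP = 2.33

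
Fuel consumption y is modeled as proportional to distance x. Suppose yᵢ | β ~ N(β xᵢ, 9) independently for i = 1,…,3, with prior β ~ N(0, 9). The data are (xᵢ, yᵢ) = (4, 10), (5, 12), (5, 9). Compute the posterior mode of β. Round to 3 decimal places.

log p(β | y) = −Σ(yᵢ − βxᵢ)²/(2·9) − β²/(2·9) + const.
Setting the derivative to zero: Σxᵢ(yᵢ − βxᵢ)/9 − β/9 = 0, so β = Σxᵢyᵢ / (Σxᵢ² + σ²/τ²).
Σxᵢyᵢ = 4·10 + 5·12 + 5·9 = 145; Σxᵢ² = 66; σ²/τ² = 1.
β̂_MAP = 145 / (66 + 1) = 145/67 ≈ 2.164.

β̂_MAP = 2.164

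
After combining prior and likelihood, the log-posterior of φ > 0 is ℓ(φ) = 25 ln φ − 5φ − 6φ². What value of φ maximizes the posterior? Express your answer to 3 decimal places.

ℓ'(φ) = 25/φ − 5 − 12φ. Setting this to zero and multiplying by φ: 12φ² + 5φ − 25 = 0.
φ = (−5 + √(5² + 4·12·25)) / (2·12) = (−5 + √1225) / 24 = (−5 + 35)/24 = 5/4.
ℓ''(φ) = −25/φ² − 12 < 0, confirming a maximum.

φ̂_MAP = 1.250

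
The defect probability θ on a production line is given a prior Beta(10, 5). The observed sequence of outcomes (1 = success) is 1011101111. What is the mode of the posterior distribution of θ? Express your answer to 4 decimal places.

Prior: Beta(10, 5).
Data: 8 successes in 10 trials (from the sequence). The binomial likelihood contributes θ^8(1−θ)^2, so the posterior is Beta(10+8, 5+2) = Beta(18, 7).
For Beta(a, b) with a, b > 1 the mode is (a−1)/(a+b−2) = 17/23 ≈ 0.7391.

θ̂_MAP = 0.7391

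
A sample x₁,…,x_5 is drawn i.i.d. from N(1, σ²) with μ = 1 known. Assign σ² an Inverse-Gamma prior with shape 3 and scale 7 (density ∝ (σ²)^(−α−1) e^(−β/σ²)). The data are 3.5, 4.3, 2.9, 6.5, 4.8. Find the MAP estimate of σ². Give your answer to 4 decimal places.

Sum of squared deviations about the known mean: SS = (3.5−1)² + (4.3−1)² + (2.9−1)² + (6.5−1)² + (4.8−1)² = 65.44.
The Normal likelihood contributes (σ²)^(−n/2) exp(−SS/(2σ²)), so the posterior is Inverse-Gamma(α + n/2, β + SS/2) = Inverse-Gamma(5.5, 39.72).
The mode of Inverse-Gamma(a, b) is b/(a+1) = 39.72/6.5 ≈ 6.1108.

σ̂²_MAP = 6.1108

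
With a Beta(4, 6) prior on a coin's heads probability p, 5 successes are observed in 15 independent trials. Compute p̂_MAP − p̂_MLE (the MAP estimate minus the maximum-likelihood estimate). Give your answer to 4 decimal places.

Posterior is Beta(9, 16); MAP = (9−1)/(25−2) = 8/23 ≈ 0.34783.
MLE ignores the prior: p̂_MLE = k/n = 5/15 ≈ 0.33333.
Difference = 8/23 − 5/15 = 1/69 ≈ 0.0145.

MAP − MLE = 0.0145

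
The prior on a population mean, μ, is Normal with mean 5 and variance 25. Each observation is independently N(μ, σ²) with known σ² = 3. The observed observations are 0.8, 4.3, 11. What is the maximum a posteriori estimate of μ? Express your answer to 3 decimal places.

n = 3; x̄ = (0.8 + 4.3 + 11)/3 = 16.1/3 = 161/30 ≈ 5.3667.
For a Normal prior and Normal likelihood with known variance, the posterior is Normal; its mode equals its mean, the precision-weighted average.
Prior precision 1/σ₀² = 1/25 = 0.04; data precision n/σ² = 3/3 = 1.
μ̂ = (0.04·5 + 1·(161/30)) / (0.04 + 1) = (167/30)/1.04 = 835/156 ≈ 5.353.

μ̂_MAP = 5.353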